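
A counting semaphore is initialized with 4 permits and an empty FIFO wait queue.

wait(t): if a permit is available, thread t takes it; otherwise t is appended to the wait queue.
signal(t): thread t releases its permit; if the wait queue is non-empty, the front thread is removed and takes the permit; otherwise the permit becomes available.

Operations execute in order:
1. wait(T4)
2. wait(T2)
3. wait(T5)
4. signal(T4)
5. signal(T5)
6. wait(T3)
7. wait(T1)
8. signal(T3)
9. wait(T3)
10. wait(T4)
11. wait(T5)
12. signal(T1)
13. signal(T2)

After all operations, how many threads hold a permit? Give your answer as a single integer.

Step 1: wait(T4) -> count=3 queue=[] holders={T4}
Step 2: wait(T2) -> count=2 queue=[] holders={T2,T4}
Step 3: wait(T5) -> count=1 queue=[] holders={T2,T4,T5}
Step 4: signal(T4) -> count=2 queue=[] holders={T2,T5}
Step 5: signal(T5) -> count=3 queue=[] holders={T2}
Step 6: wait(T3) -> count=2 queue=[] holders={T2,T3}
Step 7: wait(T1) -> count=1 queue=[] holders={T1,T2,T3}
Step 8: signal(T3) -> count=2 queue=[] holders={T1,T2}
Step 9: wait(T3) -> count=1 queue=[] holders={T1,T2,T3}
Step 10: wait(T4) -> count=0 queue=[] holders={T1,T2,T3,T4}
Step 11: wait(T5) -> count=0 queue=[T5] holders={T1,T2,T3,T4}
Step 12: signal(T1) -> count=0 queue=[] holders={T2,T3,T4,T5}
Step 13: signal(T2) -> count=1 queue=[] holders={T3,T4,T5}
Final holders: {T3,T4,T5} -> 3 thread(s)

Answer: 3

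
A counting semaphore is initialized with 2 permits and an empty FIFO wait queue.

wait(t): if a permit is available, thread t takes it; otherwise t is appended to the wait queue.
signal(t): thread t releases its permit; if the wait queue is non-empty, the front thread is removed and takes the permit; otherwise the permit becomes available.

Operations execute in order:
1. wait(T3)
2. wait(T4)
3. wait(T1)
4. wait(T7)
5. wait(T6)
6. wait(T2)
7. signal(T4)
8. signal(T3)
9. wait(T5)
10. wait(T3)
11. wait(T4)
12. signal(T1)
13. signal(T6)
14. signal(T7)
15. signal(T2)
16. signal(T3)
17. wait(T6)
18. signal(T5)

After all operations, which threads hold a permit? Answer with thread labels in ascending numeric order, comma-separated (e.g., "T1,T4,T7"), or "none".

Step 1: wait(T3) -> count=1 queue=[] holders={T3}
Step 2: wait(T4) -> count=0 queue=[] holders={T3,T4}
Step 3: wait(T1) -> count=0 queue=[T1] holders={T3,T4}
Step 4: wait(T7) -> count=0 queue=[T1,T7] holders={T3,T4}
Step 5: wait(T6) -> count=0 queue=[T1,T7,T6] holders={T3,T4}
Step 6: wait(T2) -> count=0 queue=[T1,T7,T6,T2] holders={T3,T4}
Step 7: signal(T4) -> count=0 queue=[T7,T6,T2] holders={T1,T3}
Step 8: signal(T3) -> count=0 queue=[T6,T2] holders={T1,T7}
Step 9: wait(T5) -> count=0 queue=[T6,T2,T5] holders={T1,T7}
Step 10: wait(T3) -> count=0 queue=[T6,T2,T5,T3] holders={T1,T7}
Step 11: wait(T4) -> count=0 queue=[T6,T2,T5,T3,T4] holders={T1,T7}
Step 12: signal(T1) -> count=0 queue=[T2,T5,T3,T4] holders={T6,T7}
Step 13: signal(T6) -> count=0 queue=[T5,T3,T4] holders={T2,T7}
Step 14: signal(T7) -> count=0 queue=[T3,T4] holders={T2,T5}
Step 15: signal(T2) -> count=0 queue=[T4] holders={T3,T5}
Step 16: signal(T3) -> count=0 queue=[] holders={T4,T5}
Step 17: wait(T6) -> count=0 queue=[T6] holders={T4,T5}
Step 18: signal(T5) -> count=0 queue=[] holders={T4,T6}
Final holders: T4,T6

Answer: T4,T6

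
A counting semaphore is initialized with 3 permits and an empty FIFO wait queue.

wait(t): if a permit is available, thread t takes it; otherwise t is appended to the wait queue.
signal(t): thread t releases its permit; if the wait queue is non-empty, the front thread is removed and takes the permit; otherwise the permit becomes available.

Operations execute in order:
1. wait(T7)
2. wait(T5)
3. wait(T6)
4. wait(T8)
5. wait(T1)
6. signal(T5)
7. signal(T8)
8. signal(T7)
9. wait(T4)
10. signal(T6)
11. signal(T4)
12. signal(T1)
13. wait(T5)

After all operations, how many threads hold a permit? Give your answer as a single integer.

Answer: 1

Derivation:
Step 1: wait(T7) -> count=2 queue=[] holders={T7}
Step 2: wait(T5) -> count=1 queue=[] holders={T5,T7}
Step 3: wait(T6) -> count=0 queue=[] holders={T5,T6,T7}
Step 4: wait(T8) -> count=0 queue=[T8] holders={T5,T6,T7}
Step 5: wait(T1) -> count=0 queue=[T8,T1] holders={T5,T6,T7}
Step 6: signal(T5) -> count=0 queue=[T1] holders={T6,T7,T8}
Step 7: signal(T8) -> count=0 queue=[] holders={T1,T6,T7}
Step 8: signal(T7) -> count=1 queue=[] holders={T1,T6}
Step 9: wait(T4) -> count=0 queue=[] holders={T1,T4,T6}
Step 10: signal(T6) -> count=1 queue=[] holders={T1,T4}
Step 11: signal(T4) -> count=2 queue=[] holders={T1}
Step 12: signal(T1) -> count=3 queue=[] holders={none}
Step 13: wait(T5) -> count=2 queue=[] holders={T5}
Final holders: {T5} -> 1 thread(s)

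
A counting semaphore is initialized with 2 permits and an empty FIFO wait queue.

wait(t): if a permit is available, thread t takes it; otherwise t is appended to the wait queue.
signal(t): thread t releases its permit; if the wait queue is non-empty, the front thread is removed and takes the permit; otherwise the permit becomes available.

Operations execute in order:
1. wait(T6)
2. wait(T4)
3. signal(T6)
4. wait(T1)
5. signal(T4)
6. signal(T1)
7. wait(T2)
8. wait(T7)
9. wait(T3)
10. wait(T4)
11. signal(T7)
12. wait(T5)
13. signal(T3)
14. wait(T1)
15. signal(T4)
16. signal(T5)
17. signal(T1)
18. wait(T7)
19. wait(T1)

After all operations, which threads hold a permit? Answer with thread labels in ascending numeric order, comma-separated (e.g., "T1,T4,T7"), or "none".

Answer: T2,T7

Derivation:
Step 1: wait(T6) -> count=1 queue=[] holders={T6}
Step 2: wait(T4) -> count=0 queue=[] holders={T4,T6}
Step 3: signal(T6) -> count=1 queue=[] holders={T4}
Step 4: wait(T1) -> count=0 queue=[] holders={T1,T4}
Step 5: signal(T4) -> count=1 queue=[] holders={T1}
Step 6: signal(T1) -> count=2 queue=[] holders={none}
Step 7: wait(T2) -> count=1 queue=[] holders={T2}
Step 8: wait(T7) -> count=0 queue=[] holders={T2,T7}
Step 9: wait(T3) -> count=0 queue=[T3] holders={T2,T7}
Step 10: wait(T4) -> count=0 queue=[T3,T4] holders={T2,T7}
Step 11: signal(T7) -> count=0 queue=[T4] holders={T2,T3}
Step 12: wait(T5) -> count=0 queue=[T4,T5] holders={T2,T3}
Step 13: signal(T3) -> count=0 queue=[T5] holders={T2,T4}
Step 14: wait(T1) -> count=0 queue=[T5,T1] holders={T2,T4}
Step 15: signal(T4) -> count=0 queue=[T1] holders={T2,T5}
Step 16: signal(T5) -> count=0 queue=[] holders={T1,T2}
Step 17: signal(T1) -> count=1 queue=[] holders={T2}
Step 18: wait(T7) -> count=0 queue=[] holders={T2,T7}
Step 19: wait(T1) -> count=0 queue=[T1] holders={T2,T7}
Final holders: T2,T7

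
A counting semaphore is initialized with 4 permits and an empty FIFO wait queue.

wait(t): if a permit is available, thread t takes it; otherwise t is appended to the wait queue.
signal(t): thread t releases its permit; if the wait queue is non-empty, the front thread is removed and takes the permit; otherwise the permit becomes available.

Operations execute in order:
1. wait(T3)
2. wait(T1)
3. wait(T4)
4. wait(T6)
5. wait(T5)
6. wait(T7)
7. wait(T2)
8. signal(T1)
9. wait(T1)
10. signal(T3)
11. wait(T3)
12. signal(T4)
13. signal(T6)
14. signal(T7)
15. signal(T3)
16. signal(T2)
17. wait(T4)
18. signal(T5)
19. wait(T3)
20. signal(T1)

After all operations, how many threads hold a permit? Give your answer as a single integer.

Answer: 2

Derivation:
Step 1: wait(T3) -> count=3 queue=[] holders={T3}
Step 2: wait(T1) -> count=2 queue=[] holders={T1,T3}
Step 3: wait(T4) -> count=1 queue=[] holders={T1,T3,T4}
Step 4: wait(T6) -> count=0 queue=[] holders={T1,T3,T4,T6}
Step 5: wait(T5) -> count=0 queue=[T5] holders={T1,T3,T4,T6}
Step 6: wait(T7) -> count=0 queue=[T5,T7] holders={T1,T3,T4,T6}
Step 7: wait(T2) -> count=0 queue=[T5,T7,T2] holders={T1,T3,T4,T6}
Step 8: signal(T1) -> count=0 queue=[T7,T2] holders={T3,T4,T5,T6}
Step 9: wait(T1) -> count=0 queue=[T7,T2,T1] holders={T3,T4,T5,T6}
Step 10: signal(T3) -> count=0 queue=[T2,T1] holders={T4,T5,T6,T7}
Step 11: wait(T3) -> count=0 queue=[T2,T1,T3] holders={T4,T5,T6,T7}
Step 12: signal(T4) -> count=0 queue=[T1,T3] holders={T2,T5,T6,T7}
Step 13: signal(T6) -> count=0 queue=[T3] holders={T1,T2,T5,T7}
Step 14: signal(T7) -> count=0 queue=[] holders={T1,T2,T3,T5}
Step 15: signal(T3) -> count=1 queue=[] holders={T1,T2,T5}
Step 16: signal(T2) -> count=2 queue=[] holders={T1,T5}
Step 17: wait(T4) -> count=1 queue=[] holders={T1,T4,T5}
Step 18: signal(T5) -> count=2 queue=[] holders={T1,T4}
Step 19: wait(T3) -> count=1 queue=[] holders={T1,T3,T4}
Step 20: signal(T1) -> count=2 queue=[] holders={T3,T4}
Final holders: {T3,T4} -> 2 thread(s)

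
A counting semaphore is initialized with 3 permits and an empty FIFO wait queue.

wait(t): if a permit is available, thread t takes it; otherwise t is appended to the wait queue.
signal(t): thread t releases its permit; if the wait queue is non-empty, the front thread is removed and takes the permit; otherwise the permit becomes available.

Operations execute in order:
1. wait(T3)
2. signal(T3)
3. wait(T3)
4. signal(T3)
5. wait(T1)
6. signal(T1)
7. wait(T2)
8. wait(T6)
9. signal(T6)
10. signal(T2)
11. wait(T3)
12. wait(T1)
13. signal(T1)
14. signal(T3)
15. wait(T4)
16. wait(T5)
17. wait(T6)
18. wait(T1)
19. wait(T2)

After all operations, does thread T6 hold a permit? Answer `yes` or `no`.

Answer: yes

Derivation:
Step 1: wait(T3) -> count=2 queue=[] holders={T3}
Step 2: signal(T3) -> count=3 queue=[] holders={none}
Step 3: wait(T3) -> count=2 queue=[] holders={T3}
Step 4: signal(T3) -> count=3 queue=[] holders={none}
Step 5: wait(T1) -> count=2 queue=[] holders={T1}
Step 6: signal(T1) -> count=3 queue=[] holders={none}
Step 7: wait(T2) -> count=2 queue=[] holders={T2}
Step 8: wait(T6) -> count=1 queue=[] holders={T2,T6}
Step 9: signal(T6) -> count=2 queue=[] holders={T2}
Step 10: signal(T2) -> count=3 queue=[] holders={none}
Step 11: wait(T3) -> count=2 queue=[] holders={T3}
Step 12: wait(T1) -> count=1 queue=[] holders={T1,T3}
Step 13: signal(T1) -> count=2 queue=[] holders={T3}
Step 14: signal(T3) -> count=3 queue=[] holders={none}
Step 15: wait(T4) -> count=2 queue=[] holders={T4}
Step 16: wait(T5) -> count=1 queue=[] holders={T4,T5}
Step 17: wait(T6) -> count=0 queue=[] holders={T4,T5,T6}
Step 18: wait(T1) -> count=0 queue=[T1] holders={T4,T5,T6}
Step 19: wait(T2) -> count=0 queue=[T1,T2] holders={T4,T5,T6}
Final holders: {T4,T5,T6} -> T6 in holders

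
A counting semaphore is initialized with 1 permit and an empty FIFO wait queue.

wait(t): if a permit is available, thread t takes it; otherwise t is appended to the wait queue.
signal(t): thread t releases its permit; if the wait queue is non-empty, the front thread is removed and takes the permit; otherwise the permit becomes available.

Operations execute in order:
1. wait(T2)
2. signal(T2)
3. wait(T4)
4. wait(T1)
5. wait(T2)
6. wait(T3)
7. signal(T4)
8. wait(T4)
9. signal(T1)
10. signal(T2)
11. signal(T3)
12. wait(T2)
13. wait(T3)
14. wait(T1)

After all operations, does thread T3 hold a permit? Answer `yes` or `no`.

Step 1: wait(T2) -> count=0 queue=[] holders={T2}
Step 2: signal(T2) -> count=1 queue=[] holders={none}
Step 3: wait(T4) -> count=0 queue=[] holders={T4}
Step 4: wait(T1) -> count=0 queue=[T1] holders={T4}
Step 5: wait(T2) -> count=0 queue=[T1,T2] holders={T4}
Step 6: wait(T3) -> count=0 queue=[T1,T2,T3] holders={T4}
Step 7: signal(T4) -> count=0 queue=[T2,T3] holders={T1}
Step 8: wait(T4) -> count=0 queue=[T2,T3,T4] holders={T1}
Step 9: signal(T1) -> count=0 queue=[T3,T4] holders={T2}
Step 10: signal(T2) -> count=0 queue=[T4] holders={T3}
Step 11: signal(T3) -> count=0 queue=[] holders={T4}
Step 12: wait(T2) -> count=0 queue=[T2] holders={T4}
Step 13: wait(T3) -> count=0 queue=[T2,T3] holders={T4}
Step 14: wait(T1) -> count=0 queue=[T2,T3,T1] holders={T4}
Final holders: {T4} -> T3 not in holders

Answer: no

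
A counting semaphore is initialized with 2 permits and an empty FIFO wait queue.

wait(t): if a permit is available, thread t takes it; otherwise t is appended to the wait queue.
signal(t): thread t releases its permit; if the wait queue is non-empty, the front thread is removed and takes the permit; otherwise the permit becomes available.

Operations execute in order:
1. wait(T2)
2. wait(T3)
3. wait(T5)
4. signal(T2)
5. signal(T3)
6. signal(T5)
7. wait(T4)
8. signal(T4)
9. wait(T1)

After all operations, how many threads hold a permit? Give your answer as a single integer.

Step 1: wait(T2) -> count=1 queue=[] holders={T2}
Step 2: wait(T3) -> count=0 queue=[] holders={T2,T3}
Step 3: wait(T5) -> count=0 queue=[T5] holders={T2,T3}
Step 4: signal(T2) -> count=0 queue=[] holders={T3,T5}
Step 5: signal(T3) -> count=1 queue=[] holders={T5}
Step 6: signal(T5) -> count=2 queue=[] holders={none}
Step 7: wait(T4) -> count=1 queue=[] holders={T4}
Step 8: signal(T4) -> count=2 queue=[] holders={none}
Step 9: wait(T1) -> count=1 queue=[] holders={T1}
Final holders: {T1} -> 1 thread(s)

Answer: 1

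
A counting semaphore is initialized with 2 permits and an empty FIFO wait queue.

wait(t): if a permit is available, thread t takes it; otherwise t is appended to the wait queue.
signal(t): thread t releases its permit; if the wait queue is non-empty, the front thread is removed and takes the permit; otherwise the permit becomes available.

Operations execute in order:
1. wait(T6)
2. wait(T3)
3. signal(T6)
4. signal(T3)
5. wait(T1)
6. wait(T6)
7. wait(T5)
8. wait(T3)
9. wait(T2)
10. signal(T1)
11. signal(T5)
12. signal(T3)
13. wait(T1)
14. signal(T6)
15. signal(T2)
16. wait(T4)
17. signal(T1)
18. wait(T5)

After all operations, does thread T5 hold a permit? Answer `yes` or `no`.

Answer: yes

Derivation:
Step 1: wait(T6) -> count=1 queue=[] holders={T6}
Step 2: wait(T3) -> count=0 queue=[] holders={T3,T6}
Step 3: signal(T6) -> count=1 queue=[] holders={T3}
Step 4: signal(T3) -> count=2 queue=[] holders={none}
Step 5: wait(T1) -> count=1 queue=[] holders={T1}
Step 6: wait(T6) -> count=0 queue=[] holders={T1,T6}
Step 7: wait(T5) -> count=0 queue=[T5] holders={T1,T6}
Step 8: wait(T3) -> count=0 queue=[T5,T3] holders={T1,T6}
Step 9: wait(T2) -> count=0 queue=[T5,T3,T2] holders={T1,T6}
Step 10: signal(T1) -> count=0 queue=[T3,T2] holders={T5,T6}
Step 11: signal(T5) -> count=0 queue=[T2] holders={T3,T6}
Step 12: signal(T3) -> count=0 queue=[] holders={T2,T6}
Step 13: wait(T1) -> count=0 queue=[T1] holders={T2,T6}
Step 14: signal(T6) -> count=0 queue=[] holders={T1,T2}
Step 15: signal(T2) -> count=1 queue=[] holders={T1}
Step 16: wait(T4) -> count=0 queue=[] holders={T1,T4}
Step 17: signal(T1) -> count=1 queue=[] holders={T4}
Step 18: wait(T5) -> count=0 queue=[] holders={T4,T5}
Final holders: {T4,T5} -> T5 in holders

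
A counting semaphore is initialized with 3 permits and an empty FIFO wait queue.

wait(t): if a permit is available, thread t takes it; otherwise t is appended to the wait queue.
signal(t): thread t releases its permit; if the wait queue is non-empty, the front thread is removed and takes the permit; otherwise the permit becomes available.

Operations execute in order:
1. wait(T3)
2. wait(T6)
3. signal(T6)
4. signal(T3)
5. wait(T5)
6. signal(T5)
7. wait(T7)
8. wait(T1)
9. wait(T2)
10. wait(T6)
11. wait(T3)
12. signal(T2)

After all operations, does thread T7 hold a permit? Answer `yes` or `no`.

Step 1: wait(T3) -> count=2 queue=[] holders={T3}
Step 2: wait(T6) -> count=1 queue=[] holders={T3,T6}
Step 3: signal(T6) -> count=2 queue=[] holders={T3}
Step 4: signal(T3) -> count=3 queue=[] holders={none}
Step 5: wait(T5) -> count=2 queue=[] holders={T5}
Step 6: signal(T5) -> count=3 queue=[] holders={none}
Step 7: wait(T7) -> count=2 queue=[] holders={T7}
Step 8: wait(T1) -> count=1 queue=[] holders={T1,T7}
Step 9: wait(T2) -> count=0 queue=[] holders={T1,T2,T7}
Step 10: wait(T6) -> count=0 queue=[T6] holders={T1,T2,T7}
Step 11: wait(T3) -> count=0 queue=[T6,T3] holders={T1,T2,T7}
Step 12: signal(T2) -> count=0 queue=[T3] holders={T1,T6,T7}
Final holders: {T1,T6,T7} -> T7 in holders

Answer: yes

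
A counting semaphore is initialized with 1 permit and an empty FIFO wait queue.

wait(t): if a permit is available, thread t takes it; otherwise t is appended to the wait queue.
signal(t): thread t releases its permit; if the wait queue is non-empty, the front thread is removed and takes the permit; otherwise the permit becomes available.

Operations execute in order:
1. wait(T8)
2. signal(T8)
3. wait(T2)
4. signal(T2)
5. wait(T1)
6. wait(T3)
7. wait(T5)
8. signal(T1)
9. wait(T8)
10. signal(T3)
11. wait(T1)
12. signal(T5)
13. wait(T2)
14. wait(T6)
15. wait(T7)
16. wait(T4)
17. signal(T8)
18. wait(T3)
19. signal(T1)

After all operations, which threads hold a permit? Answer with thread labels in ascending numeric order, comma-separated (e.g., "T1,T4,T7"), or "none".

Answer: T2

Derivation:
Step 1: wait(T8) -> count=0 queue=[] holders={T8}
Step 2: signal(T8) -> count=1 queue=[] holders={none}
Step 3: wait(T2) -> count=0 queue=[] holders={T2}
Step 4: signal(T2) -> count=1 queue=[] holders={none}
Step 5: wait(T1) -> count=0 queue=[] holders={T1}
Step 6: wait(T3) -> count=0 queue=[T3] holders={T1}
Step 7: wait(T5) -> count=0 queue=[T3,T5] holders={T1}
Step 8: signal(T1) -> count=0 queue=[T5] holders={T3}
Step 9: wait(T8) -> count=0 queue=[T5,T8] holders={T3}
Step 10: signal(T3) -> count=0 queue=[T8] holders={T5}
Step 11: wait(T1) -> count=0 queue=[T8,T1] holders={T5}
Step 12: signal(T5) -> count=0 queue=[T1] holders={T8}
Step 13: wait(T2) -> count=0 queue=[T1,T2] holders={T8}
Step 14: wait(T6) -> count=0 queue=[T1,T2,T6] holders={T8}
Step 15: wait(T7) -> count=0 queue=[T1,T2,T6,T7] holders={T8}
Step 16: wait(T4) -> count=0 queue=[T1,T2,T6,T7,T4] holders={T8}
Step 17: signal(T8) -> count=0 queue=[T2,T6,T7,T4] holders={T1}
Step 18: wait(T3) -> count=0 queue=[T2,T6,T7,T4,T3] holders={T1}
Step 19: signal(T1) -> count=0 queue=[T6,T7,T4,T3] holders={T2}
Final holders: T2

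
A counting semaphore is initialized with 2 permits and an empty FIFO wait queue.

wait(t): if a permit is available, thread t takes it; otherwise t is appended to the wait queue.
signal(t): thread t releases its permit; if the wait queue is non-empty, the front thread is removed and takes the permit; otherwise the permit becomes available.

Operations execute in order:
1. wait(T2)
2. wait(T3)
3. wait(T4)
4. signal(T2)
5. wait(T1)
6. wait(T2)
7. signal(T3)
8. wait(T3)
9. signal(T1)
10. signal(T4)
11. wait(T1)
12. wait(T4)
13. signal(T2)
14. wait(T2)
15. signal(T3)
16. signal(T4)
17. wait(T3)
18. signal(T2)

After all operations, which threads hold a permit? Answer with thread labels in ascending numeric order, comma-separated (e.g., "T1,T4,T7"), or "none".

Answer: T1,T3

Derivation:
Step 1: wait(T2) -> count=1 queue=[] holders={T2}
Step 2: wait(T3) -> count=0 queue=[] holders={T2,T3}
Step 3: wait(T4) -> count=0 queue=[T4] holders={T2,T3}
Step 4: signal(T2) -> count=0 queue=[] holders={T3,T4}
Step 5: wait(T1) -> count=0 queue=[T1] holders={T3,T4}
Step 6: wait(T2) -> count=0 queue=[T1,T2] holders={T3,T4}
Step 7: signal(T3) -> count=0 queue=[T2] holders={T1,T4}
Step 8: wait(T3) -> count=0 queue=[T2,T3] holders={T1,T4}
Step 9: signal(T1) -> count=0 queue=[T3] holders={T2,T4}
Step 10: signal(T4) -> count=0 queue=[] holders={T2,T3}
Step 11: wait(T1) -> count=0 queue=[T1] holders={T2,T3}
Step 12: wait(T4) -> count=0 queue=[T1,T4] holders={T2,T3}
Step 13: signal(T2) -> count=0 queue=[T4] holders={T1,T3}
Step 14: wait(T2) -> count=0 queue=[T4,T2] holders={T1,T3}
Step 15: signal(T3) -> count=0 queue=[T2] holders={T1,T4}
Step 16: signal(T4) -> count=0 queue=[] holders={T1,T2}
Step 17: wait(T3) -> count=0 queue=[T3] holders={T1,T2}
Step 18: signal(T2) -> count=0 queue=[] holders={T1,T3}
Final holders: T1,T3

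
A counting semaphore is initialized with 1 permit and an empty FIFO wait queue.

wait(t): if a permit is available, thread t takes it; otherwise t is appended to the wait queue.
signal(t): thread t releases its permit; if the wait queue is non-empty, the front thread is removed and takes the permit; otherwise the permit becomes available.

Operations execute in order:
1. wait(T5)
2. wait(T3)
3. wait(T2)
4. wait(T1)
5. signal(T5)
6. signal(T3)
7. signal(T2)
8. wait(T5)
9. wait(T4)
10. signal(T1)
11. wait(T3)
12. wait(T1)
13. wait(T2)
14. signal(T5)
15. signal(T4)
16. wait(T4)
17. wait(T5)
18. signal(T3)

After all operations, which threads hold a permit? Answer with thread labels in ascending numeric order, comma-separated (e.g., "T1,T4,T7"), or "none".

Answer: T1

Derivation:
Step 1: wait(T5) -> count=0 queue=[] holders={T5}
Step 2: wait(T3) -> count=0 queue=[T3] holders={T5}
Step 3: wait(T2) -> count=0 queue=[T3,T2] holders={T5}
Step 4: wait(T1) -> count=0 queue=[T3,T2,T1] holders={T5}
Step 5: signal(T5) -> count=0 queue=[T2,T1] holders={T3}
Step 6: signal(T3) -> count=0 queue=[T1] holders={T2}
Step 7: signal(T2) -> count=0 queue=[] holders={T1}
Step 8: wait(T5) -> count=0 queue=[T5] holders={T1}
Step 9: wait(T4) -> count=0 queue=[T5,T4] holders={T1}
Step 10: signal(T1) -> count=0 queue=[T4] holders={T5}
Step 11: wait(T3) -> count=0 queue=[T4,T3] holders={T5}
Step 12: wait(T1) -> count=0 queue=[T4,T3,T1] holders={T5}
Step 13: wait(T2) -> count=0 queue=[T4,T3,T1,T2] holders={T5}
Step 14: signal(T5) -> count=0 queue=[T3,T1,T2] holders={T4}
Step 15: signal(T4) -> count=0 queue=[T1,T2] holders={T3}
Step 16: wait(T4) -> count=0 queue=[T1,T2,T4] holders={T3}
Step 17: wait(T5) -> count=0 queue=[T1,T2,T4,T5] holders={T3}
Step 18: signal(T3) -> count=0 queue=[T2,T4,T5] holders={T1}
Final holders: T1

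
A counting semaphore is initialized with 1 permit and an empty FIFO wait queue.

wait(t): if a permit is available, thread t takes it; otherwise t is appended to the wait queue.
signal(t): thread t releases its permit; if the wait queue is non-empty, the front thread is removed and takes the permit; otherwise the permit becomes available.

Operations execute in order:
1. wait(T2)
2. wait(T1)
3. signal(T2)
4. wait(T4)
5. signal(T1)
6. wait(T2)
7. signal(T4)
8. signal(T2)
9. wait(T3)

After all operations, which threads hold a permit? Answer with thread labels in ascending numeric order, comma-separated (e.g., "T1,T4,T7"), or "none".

Answer: T3

Derivation:
Step 1: wait(T2) -> count=0 queue=[] holders={T2}
Step 2: wait(T1) -> count=0 queue=[T1] holders={T2}
Step 3: signal(T2) -> count=0 queue=[] holders={T1}
Step 4: wait(T4) -> count=0 queue=[T4] holders={T1}
Step 5: signal(T1) -> count=0 queue=[] holders={T4}
Step 6: wait(T2) -> count=0 queue=[T2] holders={T4}
Step 7: signal(T4) -> count=0 queue=[] holders={T2}
Step 8: signal(T2) -> count=1 queue=[] holders={none}
Step 9: wait(T3) -> count=0 queue=[] holders={T3}
Final holders: T3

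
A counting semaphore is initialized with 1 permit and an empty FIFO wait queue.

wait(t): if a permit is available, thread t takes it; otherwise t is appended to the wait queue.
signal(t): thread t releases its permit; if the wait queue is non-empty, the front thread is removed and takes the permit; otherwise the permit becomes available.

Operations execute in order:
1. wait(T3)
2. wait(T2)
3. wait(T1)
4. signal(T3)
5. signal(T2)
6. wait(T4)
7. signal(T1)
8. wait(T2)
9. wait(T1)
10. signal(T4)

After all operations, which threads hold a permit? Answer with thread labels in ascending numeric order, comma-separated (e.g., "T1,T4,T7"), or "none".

Answer: T2

Derivation:
Step 1: wait(T3) -> count=0 queue=[] holders={T3}
Step 2: wait(T2) -> count=0 queue=[T2] holders={T3}
Step 3: wait(T1) -> count=0 queue=[T2,T1] holders={T3}
Step 4: signal(T3) -> count=0 queue=[T1] holders={T2}
Step 5: signal(T2) -> count=0 queue=[] holders={T1}
Step 6: wait(T4) -> count=0 queue=[T4] holders={T1}
Step 7: signal(T1) -> count=0 queue=[] holders={T4}
Step 8: wait(T2) -> count=0 queue=[T2] holders={T4}
Step 9: wait(T1) -> count=0 queue=[T2,T1] holders={T4}
Step 10: signal(T4) -> count=0 queue=[T1] holders={T2}
Final holders: T2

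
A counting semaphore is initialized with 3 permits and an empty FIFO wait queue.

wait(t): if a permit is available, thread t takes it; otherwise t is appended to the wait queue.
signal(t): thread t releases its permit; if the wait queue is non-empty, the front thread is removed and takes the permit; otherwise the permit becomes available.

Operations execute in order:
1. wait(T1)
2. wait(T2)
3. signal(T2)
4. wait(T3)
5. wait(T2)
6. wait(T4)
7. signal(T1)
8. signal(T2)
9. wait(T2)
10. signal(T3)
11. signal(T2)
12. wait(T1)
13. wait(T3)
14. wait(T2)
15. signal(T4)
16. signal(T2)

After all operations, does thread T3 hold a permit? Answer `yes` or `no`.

Step 1: wait(T1) -> count=2 queue=[] holders={T1}
Step 2: wait(T2) -> count=1 queue=[] holders={T1,T2}
Step 3: signal(T2) -> count=2 queue=[] holders={T1}
Step 4: wait(T3) -> count=1 queue=[] holders={T1,T3}
Step 5: wait(T2) -> count=0 queue=[] holders={T1,T2,T3}
Step 6: wait(T4) -> count=0 queue=[T4] holders={T1,T2,T3}
Step 7: signal(T1) -> count=0 queue=[] holders={T2,T3,T4}
Step 8: signal(T2) -> count=1 queue=[] holders={T3,T4}
Step 9: wait(T2) -> count=0 queue=[] holders={T2,T3,T4}
Step 10: signal(T3) -> count=1 queue=[] holders={T2,T4}
Step 11: signal(T2) -> count=2 queue=[] holders={T4}
Step 12: wait(T1) -> count=1 queue=[] holders={T1,T4}
Step 13: wait(T3) -> count=0 queue=[] holders={T1,T3,T4}
Step 14: wait(T2) -> count=0 queue=[T2] holders={T1,T3,T4}
Step 15: signal(T4) -> count=0 queue=[] holders={T1,T2,T3}
Step 16: signal(T2) -> count=1 queue=[] holders={T1,T3}
Final holders: {T1,T3} -> T3 in holders

Answer: yes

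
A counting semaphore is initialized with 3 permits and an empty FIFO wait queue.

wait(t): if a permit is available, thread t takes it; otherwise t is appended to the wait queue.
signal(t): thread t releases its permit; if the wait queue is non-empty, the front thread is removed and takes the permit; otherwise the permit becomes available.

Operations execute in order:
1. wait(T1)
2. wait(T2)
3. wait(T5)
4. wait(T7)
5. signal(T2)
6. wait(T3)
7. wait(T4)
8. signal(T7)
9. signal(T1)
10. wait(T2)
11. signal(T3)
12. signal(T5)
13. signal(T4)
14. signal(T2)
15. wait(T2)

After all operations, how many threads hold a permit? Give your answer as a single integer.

Step 1: wait(T1) -> count=2 queue=[] holders={T1}
Step 2: wait(T2) -> count=1 queue=[] holders={T1,T2}
Step 3: wait(T5) -> count=0 queue=[] holders={T1,T2,T5}
Step 4: wait(T7) -> count=0 queue=[T7] holders={T1,T2,T5}
Step 5: signal(T2) -> count=0 queue=[] holders={T1,T5,T7}
Step 6: wait(T3) -> count=0 queue=[T3] holders={T1,T5,T7}
Step 7: wait(T4) -> count=0 queue=[T3,T4] holders={T1,T5,T7}
Step 8: signal(T7) -> count=0 queue=[T4] holders={T1,T3,T5}
Step 9: signal(T1) -> count=0 queue=[] holders={T3,T4,T5}
Step 10: wait(T2) -> count=0 queue=[T2] holders={T3,T4,T5}
Step 11: signal(T3) -> count=0 queue=[] holders={T2,T4,T5}
Step 12: signal(T5) -> count=1 queue=[] holders={T2,T4}
Step 13: signal(T4) -> count=2 queue=[] holders={T2}
Step 14: signal(T2) -> count=3 queue=[] holders={none}
Step 15: wait(T2) -> count=2 queue=[] holders={T2}
Final holders: {T2} -> 1 thread(s)

Answer: 1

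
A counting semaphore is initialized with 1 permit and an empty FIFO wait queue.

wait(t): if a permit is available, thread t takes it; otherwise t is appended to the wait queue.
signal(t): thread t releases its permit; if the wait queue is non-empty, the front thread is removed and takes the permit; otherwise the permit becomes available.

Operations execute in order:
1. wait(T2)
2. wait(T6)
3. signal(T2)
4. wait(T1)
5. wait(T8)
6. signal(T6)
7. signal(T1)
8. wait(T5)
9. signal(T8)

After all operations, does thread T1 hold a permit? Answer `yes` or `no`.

Answer: no

Derivation:
Step 1: wait(T2) -> count=0 queue=[] holders={T2}
Step 2: wait(T6) -> count=0 queue=[T6] holders={T2}
Step 3: signal(T2) -> count=0 queue=[] holders={T6}
Step 4: wait(T1) -> count=0 queue=[T1] holders={T6}
Step 5: wait(T8) -> count=0 queue=[T1,T8] holders={T6}
Step 6: signal(T6) -> count=0 queue=[T8] holders={T1}
Step 7: signal(T1) -> count=0 queue=[] holders={T8}
Step 8: wait(T5) -> count=0 queue=[T5] holders={T8}
Step 9: signal(T8) -> count=0 queue=[] holders={T5}
Final holders: {T5} -> T1 not in holders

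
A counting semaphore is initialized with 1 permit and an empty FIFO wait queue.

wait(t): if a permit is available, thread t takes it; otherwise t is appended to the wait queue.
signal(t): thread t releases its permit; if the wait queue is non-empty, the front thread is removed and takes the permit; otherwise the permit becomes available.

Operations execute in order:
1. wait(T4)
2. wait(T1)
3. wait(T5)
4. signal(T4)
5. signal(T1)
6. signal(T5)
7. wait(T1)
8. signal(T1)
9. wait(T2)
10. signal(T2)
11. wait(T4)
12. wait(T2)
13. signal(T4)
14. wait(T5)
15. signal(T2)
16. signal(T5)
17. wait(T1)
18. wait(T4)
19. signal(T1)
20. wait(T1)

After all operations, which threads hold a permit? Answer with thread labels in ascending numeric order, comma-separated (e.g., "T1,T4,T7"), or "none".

Answer: T4

Derivation:
Step 1: wait(T4) -> count=0 queue=[] holders={T4}
Step 2: wait(T1) -> count=0 queue=[T1] holders={T4}
Step 3: wait(T5) -> count=0 queue=[T1,T5] holders={T4}
Step 4: signal(T4) -> count=0 queue=[T5] holders={T1}
Step 5: signal(T1) -> count=0 queue=[] holders={T5}
Step 6: signal(T5) -> count=1 queue=[] holders={none}
Step 7: wait(T1) -> count=0 queue=[] holders={T1}
Step 8: signal(T1) -> count=1 queue=[] holders={none}
Step 9: wait(T2) -> count=0 queue=[] holders={T2}
Step 10: signal(T2) -> count=1 queue=[] holders={none}
Step 11: wait(T4) -> count=0 queue=[] holders={T4}
Step 12: wait(T2) -> count=0 queue=[T2] holders={T4}
Step 13: signal(T4) -> count=0 queue=[] holders={T2}
Step 14: wait(T5) -> count=0 queue=[T5] holders={T2}
Step 15: signal(T2) -> count=0 queue=[] holders={T5}
Step 16: signal(T5) -> count=1 queue=[] holders={none}
Step 17: wait(T1) -> count=0 queue=[] holders={T1}
Step 18: wait(T4) -> count=0 queue=[T4] holders={T1}
Step 19: signal(T1) -> count=0 queue=[] holders={T4}
Step 20: wait(T1) -> count=0 queue=[T1] holders={T4}
Final holders: T4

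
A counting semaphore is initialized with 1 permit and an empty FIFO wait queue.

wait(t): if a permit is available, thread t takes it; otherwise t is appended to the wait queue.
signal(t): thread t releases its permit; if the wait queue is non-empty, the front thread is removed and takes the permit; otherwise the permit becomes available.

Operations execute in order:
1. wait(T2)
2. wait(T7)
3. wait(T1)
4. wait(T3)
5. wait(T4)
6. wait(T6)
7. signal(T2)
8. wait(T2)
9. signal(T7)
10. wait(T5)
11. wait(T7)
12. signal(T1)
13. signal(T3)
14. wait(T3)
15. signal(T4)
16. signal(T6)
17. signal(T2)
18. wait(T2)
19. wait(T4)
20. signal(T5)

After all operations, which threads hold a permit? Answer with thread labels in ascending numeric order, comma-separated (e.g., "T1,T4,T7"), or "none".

Step 1: wait(T2) -> count=0 queue=[] holders={T2}
Step 2: wait(T7) -> count=0 queue=[T7] holders={T2}
Step 3: wait(T1) -> count=0 queue=[T7,T1] holders={T2}
Step 4: wait(T3) -> count=0 queue=[T7,T1,T3] holders={T2}
Step 5: wait(T4) -> count=0 queue=[T7,T1,T3,T4] holders={T2}
Step 6: wait(T6) -> count=0 queue=[T7,T1,T3,T4,T6] holders={T2}
Step 7: signal(T2) -> count=0 queue=[T1,T3,T4,T6] holders={T7}
Step 8: wait(T2) -> count=0 queue=[T1,T3,T4,T6,T2] holders={T7}
Step 9: signal(T7) -> count=0 queue=[T3,T4,T6,T2] holders={T1}
Step 10: wait(T5) -> count=0 queue=[T3,T4,T6,T2,T5] holders={T1}
Step 11: wait(T7) -> count=0 queue=[T3,T4,T6,T2,T5,T7] holders={T1}
Step 12: signal(T1) -> count=0 queue=[T4,T6,T2,T5,T7] holders={T3}
Step 13: signal(T3) -> count=0 queue=[T6,T2,T5,T7] holders={T4}
Step 14: wait(T3) -> count=0 queue=[T6,T2,T5,T7,T3] holders={T4}
Step 15: signal(T4) -> count=0 queue=[T2,T5,T7,T3] holders={T6}
Step 16: signal(T6) -> count=0 queue=[T5,T7,T3] holders={T2}
Step 17: signal(T2) -> count=0 queue=[T7,T3] holders={T5}
Step 18: wait(T2) -> count=0 queue=[T7,T3,T2] holders={T5}
Step 19: wait(T4) -> count=0 queue=[T7,T3,T2,T4] holders={T5}
Step 20: signal(T5) -> count=0 queue=[T3,T2,T4] holders={T7}
Final holders: T7

Answer: T7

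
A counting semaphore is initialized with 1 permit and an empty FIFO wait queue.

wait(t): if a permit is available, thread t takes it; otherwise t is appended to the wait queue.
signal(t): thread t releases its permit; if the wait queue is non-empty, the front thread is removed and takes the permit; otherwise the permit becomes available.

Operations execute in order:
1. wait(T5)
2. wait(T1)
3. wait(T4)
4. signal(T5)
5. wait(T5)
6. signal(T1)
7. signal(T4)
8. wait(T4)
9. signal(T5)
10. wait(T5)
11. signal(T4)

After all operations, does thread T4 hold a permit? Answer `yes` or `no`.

Step 1: wait(T5) -> count=0 queue=[] holders={T5}
Step 2: wait(T1) -> count=0 queue=[T1] holders={T5}
Step 3: wait(T4) -> count=0 queue=[T1,T4] holders={T5}
Step 4: signal(T5) -> count=0 queue=[T4] holders={T1}
Step 5: wait(T5) -> count=0 queue=[T4,T5] holders={T1}
Step 6: signal(T1) -> count=0 queue=[T5] holders={T4}
Step 7: signal(T4) -> count=0 queue=[] holders={T5}
Step 8: wait(T4) -> count=0 queue=[T4] holders={T5}
Step 9: signal(T5) -> count=0 queue=[] holders={T4}
Step 10: wait(T5) -> count=0 queue=[T5] holders={T4}
Step 11: signal(T4) -> count=0 queue=[] holders={T5}
Final holders: {T5} -> T4 not in holders

Answer: no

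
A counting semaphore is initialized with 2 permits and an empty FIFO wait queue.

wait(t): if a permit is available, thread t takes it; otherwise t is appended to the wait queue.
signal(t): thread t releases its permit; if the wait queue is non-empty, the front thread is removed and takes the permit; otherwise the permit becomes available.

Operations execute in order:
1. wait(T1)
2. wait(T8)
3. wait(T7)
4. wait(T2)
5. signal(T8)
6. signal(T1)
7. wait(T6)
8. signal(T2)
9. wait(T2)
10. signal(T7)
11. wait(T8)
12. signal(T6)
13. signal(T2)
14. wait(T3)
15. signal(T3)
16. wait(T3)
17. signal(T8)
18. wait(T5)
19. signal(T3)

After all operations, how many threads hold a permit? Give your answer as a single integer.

Answer: 1

Derivation:
Step 1: wait(T1) -> count=1 queue=[] holders={T1}
Step 2: wait(T8) -> count=0 queue=[] holders={T1,T8}
Step 3: wait(T7) -> count=0 queue=[T7] holders={T1,T8}
Step 4: wait(T2) -> count=0 queue=[T7,T2] holders={T1,T8}
Step 5: signal(T8) -> count=0 queue=[T2] holders={T1,T7}
Step 6: signal(T1) -> count=0 queue=[] holders={T2,T7}
Step 7: wait(T6) -> count=0 queue=[T6] holders={T2,T7}
Step 8: signal(T2) -> count=0 queue=[] holders={T6,T7}
Step 9: wait(T2) -> count=0 queue=[T2] holders={T6,T7}
Step 10: signal(T7) -> count=0 queue=[] holders={T2,T6}
Step 11: wait(T8) -> count=0 queue=[T8] holders={T2,T6}
Step 12: signal(T6) -> count=0 queue=[] holders={T2,T8}
Step 13: signal(T2) -> count=1 queue=[] holders={T8}
Step 14: wait(T3) -> count=0 queue=[] holders={T3,T8}
Step 15: signal(T3) -> count=1 queue=[] holders={T8}
Step 16: wait(T3) -> count=0 queue=[] holders={T3,T8}
Step 17: signal(T8) -> count=1 queue=[] holders={T3}
Step 18: wait(T5) -> count=0 queue=[] holders={T3,T5}
Step 19: signal(T3) -> count=1 queue=[] holders={T5}
Final holders: {T5} -> 1 thread(s)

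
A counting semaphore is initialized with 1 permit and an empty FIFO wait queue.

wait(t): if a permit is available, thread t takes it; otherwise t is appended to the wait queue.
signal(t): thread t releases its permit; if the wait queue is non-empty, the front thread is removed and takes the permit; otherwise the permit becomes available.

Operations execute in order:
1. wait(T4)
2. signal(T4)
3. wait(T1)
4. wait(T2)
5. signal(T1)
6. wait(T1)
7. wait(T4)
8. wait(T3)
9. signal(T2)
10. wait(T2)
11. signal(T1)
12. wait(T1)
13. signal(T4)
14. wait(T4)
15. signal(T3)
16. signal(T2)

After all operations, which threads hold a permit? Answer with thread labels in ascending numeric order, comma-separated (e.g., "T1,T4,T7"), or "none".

Answer: T1

Derivation:
Step 1: wait(T4) -> count=0 queue=[] holders={T4}
Step 2: signal(T4) -> count=1 queue=[] holders={none}
Step 3: wait(T1) -> count=0 queue=[] holders={T1}
Step 4: wait(T2) -> count=0 queue=[T2] holders={T1}
Step 5: signal(T1) -> count=0 queue=[] holders={T2}
Step 6: wait(T1) -> count=0 queue=[T1] holders={T2}
Step 7: wait(T4) -> count=0 queue=[T1,T4] holders={T2}
Step 8: wait(T3) -> count=0 queue=[T1,T4,T3] holders={T2}
Step 9: signal(T2) -> count=0 queue=[T4,T3] holders={T1}
Step 10: wait(T2) -> count=0 queue=[T4,T3,T2] holders={T1}
Step 11: signal(T1) -> count=0 queue=[T3,T2] holders={T4}
Step 12: wait(T1) -> count=0 queue=[T3,T2,T1] holders={T4}
Step 13: signal(T4) -> count=0 queue=[T2,T1] holders={T3}
Step 14: wait(T4) -> count=0 queue=[T2,T1,T4] holders={T3}
Step 15: signal(T3) -> count=0 queue=[T1,T4] holders={T2}
Step 16: signal(T2) -> count=0 queue=[T4] holders={T1}
Final holders: T1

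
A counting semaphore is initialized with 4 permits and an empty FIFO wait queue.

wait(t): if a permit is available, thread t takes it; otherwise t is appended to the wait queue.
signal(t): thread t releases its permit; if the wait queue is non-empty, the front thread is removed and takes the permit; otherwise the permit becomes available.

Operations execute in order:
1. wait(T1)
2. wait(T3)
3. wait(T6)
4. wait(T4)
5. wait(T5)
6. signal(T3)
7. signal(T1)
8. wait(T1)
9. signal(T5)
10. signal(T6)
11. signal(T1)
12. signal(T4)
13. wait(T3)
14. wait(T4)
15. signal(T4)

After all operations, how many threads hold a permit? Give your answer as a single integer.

Answer: 1

Derivation:
Step 1: wait(T1) -> count=3 queue=[] holders={T1}
Step 2: wait(T3) -> count=2 queue=[] holders={T1,T3}
Step 3: wait(T6) -> count=1 queue=[] holders={T1,T3,T6}
Step 4: wait(T4) -> count=0 queue=[] holders={T1,T3,T4,T6}
Step 5: wait(T5) -> count=0 queue=[T5] holders={T1,T3,T4,T6}
Step 6: signal(T3) -> count=0 queue=[] holders={T1,T4,T5,T6}
Step 7: signal(T1) -> count=1 queue=[] holders={T4,T5,T6}
Step 8: wait(T1) -> count=0 queue=[] holders={T1,T4,T5,T6}
Step 9: signal(T5) -> count=1 queue=[] holders={T1,T4,T6}
Step 10: signal(T6) -> count=2 queue=[] holders={T1,T4}
Step 11: signal(T1) -> count=3 queue=[] holders={T4}
Step 12: signal(T4) -> count=4 queue=[] holders={none}
Step 13: wait(T3) -> count=3 queue=[] holders={T3}
Step 14: wait(T4) -> count=2 queue=[] holders={T3,T4}
Step 15: signal(T4) -> count=3 queue=[] holders={T3}
Final holders: {T3} -> 1 thread(s)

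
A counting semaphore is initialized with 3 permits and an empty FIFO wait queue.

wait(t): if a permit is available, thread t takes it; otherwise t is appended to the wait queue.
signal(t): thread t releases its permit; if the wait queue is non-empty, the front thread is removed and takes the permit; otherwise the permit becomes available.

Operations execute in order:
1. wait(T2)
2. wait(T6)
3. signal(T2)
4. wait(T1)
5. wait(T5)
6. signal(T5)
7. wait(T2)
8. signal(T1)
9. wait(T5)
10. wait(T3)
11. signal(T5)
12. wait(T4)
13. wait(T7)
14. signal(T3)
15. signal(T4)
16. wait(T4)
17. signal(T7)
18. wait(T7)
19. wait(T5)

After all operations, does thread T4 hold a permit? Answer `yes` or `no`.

Answer: yes

Derivation:
Step 1: wait(T2) -> count=2 queue=[] holders={T2}
Step 2: wait(T6) -> count=1 queue=[] holders={T2,T6}
Step 3: signal(T2) -> count=2 queue=[] holders={T6}
Step 4: wait(T1) -> count=1 queue=[] holders={T1,T6}
Step 5: wait(T5) -> count=0 queue=[] holders={T1,T5,T6}
Step 6: signal(T5) -> count=1 queue=[] holders={T1,T6}
Step 7: wait(T2) -> count=0 queue=[] holders={T1,T2,T6}
Step 8: signal(T1) -> count=1 queue=[] holders={T2,T6}
Step 9: wait(T5) -> count=0 queue=[] holders={T2,T5,T6}
Step 10: wait(T3) -> count=0 queue=[T3] holders={T2,T5,T6}
Step 11: signal(T5) -> count=0 queue=[] holders={T2,T3,T6}
Step 12: wait(T4) -> count=0 queue=[T4] holders={T2,T3,T6}
Step 13: wait(T7) -> count=0 queue=[T4,T7] holders={T2,T3,T6}
Step 14: signal(T3) -> count=0 queue=[T7] holders={T2,T4,T6}
Step 15: signal(T4) -> count=0 queue=[] holders={T2,T6,T7}
Step 16: wait(T4) -> count=0 queue=[T4] holders={T2,T6,T7}
Step 17: signal(T7) -> count=0 queue=[] holders={T2,T4,T6}
Step 18: wait(T7) -> count=0 queue=[T7] holders={T2,T4,T6}
Step 19: wait(T5) -> count=0 queue=[T7,T5] holders={T2,T4,T6}
Final holders: {T2,T4,T6} -> T4 in holders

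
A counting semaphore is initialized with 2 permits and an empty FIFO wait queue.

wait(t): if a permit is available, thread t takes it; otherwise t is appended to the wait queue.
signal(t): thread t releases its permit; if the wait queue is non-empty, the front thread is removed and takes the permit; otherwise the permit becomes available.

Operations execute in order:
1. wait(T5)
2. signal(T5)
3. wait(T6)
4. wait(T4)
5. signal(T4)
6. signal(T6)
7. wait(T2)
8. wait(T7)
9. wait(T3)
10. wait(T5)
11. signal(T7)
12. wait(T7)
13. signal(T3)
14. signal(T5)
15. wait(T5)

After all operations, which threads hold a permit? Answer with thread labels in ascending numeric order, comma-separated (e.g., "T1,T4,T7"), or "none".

Step 1: wait(T5) -> count=1 queue=[] holders={T5}
Step 2: signal(T5) -> count=2 queue=[] holders={none}
Step 3: wait(T6) -> count=1 queue=[] holders={T6}
Step 4: wait(T4) -> count=0 queue=[] holders={T4,T6}
Step 5: signal(T4) -> count=1 queue=[] holders={T6}
Step 6: signal(T6) -> count=2 queue=[] holders={none}
Step 7: wait(T2) -> count=1 queue=[] holders={T2}
Step 8: wait(T7) -> count=0 queue=[] holders={T2,T7}
Step 9: wait(T3) -> count=0 queue=[T3] holders={T2,T7}
Step 10: wait(T5) -> count=0 queue=[T3,T5] holders={T2,T7}
Step 11: signal(T7) -> count=0 queue=[T5] holders={T2,T3}
Step 12: wait(T7) -> count=0 queue=[T5,T7] holders={T2,T3}
Step 13: signal(T3) -> count=0 queue=[T7] holders={T2,T5}
Step 14: signal(T5) -> count=0 queue=[] holders={T2,T7}
Step 15: wait(T5) -> count=0 queue=[T5] holders={T2,T7}
Final holders: T2,T7

Answer: T2,T7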